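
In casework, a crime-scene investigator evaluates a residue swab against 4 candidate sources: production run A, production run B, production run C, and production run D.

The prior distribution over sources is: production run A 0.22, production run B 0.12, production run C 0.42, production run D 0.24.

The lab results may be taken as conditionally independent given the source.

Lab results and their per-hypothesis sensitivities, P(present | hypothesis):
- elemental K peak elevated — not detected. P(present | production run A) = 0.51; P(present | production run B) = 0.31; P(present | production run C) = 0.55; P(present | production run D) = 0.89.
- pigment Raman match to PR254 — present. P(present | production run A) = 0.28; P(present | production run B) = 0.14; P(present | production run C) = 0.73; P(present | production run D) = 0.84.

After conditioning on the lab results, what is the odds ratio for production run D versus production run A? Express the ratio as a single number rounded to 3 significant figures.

0.735

The normalizing constant cancels in an odds ratio, so compute prior × likelihood for the two hypotheses only (using 1 − P(present | H) for each absent lab result):
  production run D: 0.24 × (1 − 0.89) × 0.84 = 0.022176
  production run A: 0.22 × (1 − 0.51) × 0.28 = 0.030184
Posterior odds = 0.022176 / 0.030184 ≈ 0.735.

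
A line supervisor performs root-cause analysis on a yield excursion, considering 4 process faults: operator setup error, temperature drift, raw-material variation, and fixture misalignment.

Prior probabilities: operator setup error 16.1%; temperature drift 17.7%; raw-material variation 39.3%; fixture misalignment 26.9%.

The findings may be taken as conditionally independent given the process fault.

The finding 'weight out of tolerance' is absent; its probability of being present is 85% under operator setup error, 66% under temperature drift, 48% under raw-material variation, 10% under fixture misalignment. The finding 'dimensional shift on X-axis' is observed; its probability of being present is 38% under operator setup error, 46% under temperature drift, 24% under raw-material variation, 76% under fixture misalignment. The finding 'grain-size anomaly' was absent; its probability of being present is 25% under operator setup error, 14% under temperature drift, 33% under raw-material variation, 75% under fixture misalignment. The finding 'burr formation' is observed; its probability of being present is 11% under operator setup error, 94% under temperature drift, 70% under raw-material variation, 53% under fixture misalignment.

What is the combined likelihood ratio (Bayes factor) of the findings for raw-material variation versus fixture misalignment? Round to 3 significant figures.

Take the product of per-finding likelihoods under each hypothesis (using 1 − P(present | H) for each absent finding), then divide.
  raw-material variation: (1 − 0.48) × 0.24 × (1 − 0.33) × 0.70 = 0.058531
  fixture misalignment: (1 − 0.10) × 0.76 × (1 − 0.75) × 0.53 = 0.09063
Bayes factor = 0.058531 / 0.09063 ≈ 0.646

0.646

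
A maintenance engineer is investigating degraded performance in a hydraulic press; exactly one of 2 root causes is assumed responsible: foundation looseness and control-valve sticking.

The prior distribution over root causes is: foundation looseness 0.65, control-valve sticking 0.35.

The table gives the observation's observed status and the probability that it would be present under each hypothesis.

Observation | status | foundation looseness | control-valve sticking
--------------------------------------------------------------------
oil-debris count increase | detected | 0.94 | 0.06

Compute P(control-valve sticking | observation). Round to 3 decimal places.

By Bayes' rule, the unnormalized weight for each hypothesis is prior × likelihood:
  foundation looseness: 0.65 × 0.94 = 0.611
  control-valve sticking: 0.35 × 0.06 = 0.021
Normalizing constant Z = 0.611 + 0.021 = 0.632.
P(control-valve sticking | evidence) = 0.021 / 0.632 ≈ 0.033.

0.033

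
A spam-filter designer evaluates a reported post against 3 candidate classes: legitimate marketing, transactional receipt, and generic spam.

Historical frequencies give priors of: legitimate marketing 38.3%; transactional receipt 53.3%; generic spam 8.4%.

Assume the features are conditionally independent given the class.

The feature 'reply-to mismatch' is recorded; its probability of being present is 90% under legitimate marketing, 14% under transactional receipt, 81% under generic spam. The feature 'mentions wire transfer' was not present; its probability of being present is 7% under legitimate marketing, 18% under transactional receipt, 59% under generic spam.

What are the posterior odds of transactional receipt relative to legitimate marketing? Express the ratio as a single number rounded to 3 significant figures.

0.191

Unnormalized posterior weight (prior times the feature likelihoods) for each of the two hypotheses (using 1 − P(present | H) for each absent feature):
  transactional receipt: 0.533 × 0.14 × (1 − 0.18) = 0.061188
  legitimate marketing: 0.383 × 0.90 × (1 − 0.07) = 0.32057
Odds(transactional receipt : legitimate marketing) = 0.061188 / 0.32057 ≈ 0.191.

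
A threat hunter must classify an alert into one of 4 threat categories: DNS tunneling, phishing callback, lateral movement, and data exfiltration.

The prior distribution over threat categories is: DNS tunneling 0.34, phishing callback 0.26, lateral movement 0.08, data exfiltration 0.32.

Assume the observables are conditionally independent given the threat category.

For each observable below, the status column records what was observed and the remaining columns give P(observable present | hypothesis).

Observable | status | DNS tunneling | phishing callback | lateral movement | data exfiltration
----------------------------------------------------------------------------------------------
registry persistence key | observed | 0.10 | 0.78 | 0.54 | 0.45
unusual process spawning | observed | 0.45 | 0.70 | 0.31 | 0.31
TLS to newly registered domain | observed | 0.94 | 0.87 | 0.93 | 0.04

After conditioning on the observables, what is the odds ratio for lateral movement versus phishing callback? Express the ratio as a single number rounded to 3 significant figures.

Unnormalized posterior weight (prior times the observable likelihoods) for each of the two hypotheses:
  lateral movement: 0.08 × 0.54 × 0.31 × 0.93 = 0.012455
  phishing callback: 0.26 × 0.78 × 0.70 × 0.87 = 0.12351
Odds(lateral movement : phishing callback) = 0.012455 / 0.12351 ≈ 0.101.

0.101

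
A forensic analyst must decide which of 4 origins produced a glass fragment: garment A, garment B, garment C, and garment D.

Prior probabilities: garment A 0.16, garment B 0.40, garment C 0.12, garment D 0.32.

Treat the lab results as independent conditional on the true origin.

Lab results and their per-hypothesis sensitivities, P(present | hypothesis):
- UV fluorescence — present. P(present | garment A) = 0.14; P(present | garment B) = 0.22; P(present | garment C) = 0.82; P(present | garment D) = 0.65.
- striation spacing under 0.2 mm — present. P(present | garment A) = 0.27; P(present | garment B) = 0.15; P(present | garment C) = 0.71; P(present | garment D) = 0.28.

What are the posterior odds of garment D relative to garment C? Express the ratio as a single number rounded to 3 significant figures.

0.834

Unnormalized posterior weight (prior times the lab result likelihoods) for each of the two hypotheses:
  garment D: 0.32 × 0.65 × 0.28 = 0.05824
  garment C: 0.12 × 0.82 × 0.71 = 0.069864
Odds(garment D : garment C) = 0.05824 / 0.069864 ≈ 0.834.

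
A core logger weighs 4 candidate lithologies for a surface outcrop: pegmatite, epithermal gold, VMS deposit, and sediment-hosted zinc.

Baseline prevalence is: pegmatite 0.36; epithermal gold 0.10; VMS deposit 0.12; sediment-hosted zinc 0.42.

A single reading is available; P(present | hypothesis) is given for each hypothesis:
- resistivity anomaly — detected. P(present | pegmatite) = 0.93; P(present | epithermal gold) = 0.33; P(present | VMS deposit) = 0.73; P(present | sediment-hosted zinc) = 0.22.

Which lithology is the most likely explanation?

For each hypothesis, the unnormalized posterior weight is prior × likelihood:
  pegmatite: 0.36 × 0.93 = 0.3348
  epithermal gold: 0.10 × 0.33 = 0.033
  VMS deposit: 0.12 × 0.73 = 0.0876
  sediment-hosted zinc: 0.42 × 0.22 = 0.0924
Normalizing constant Z = 0.3348 + 0.033 + 0.0876 + 0.0924 = 0.5478.
P(pegmatite | evidence) ≈ 0.3348 / 0.5478 ≈ 0.611
P(epithermal gold | evidence) ≈ 0.033 / 0.5478 ≈ 0.060
P(VMS deposit | evidence) ≈ 0.0876 / 0.5478 ≈ 0.160
P(sediment-hosted zinc | evidence) ≈ 0.0924 / 0.5478 ≈ 0.169
The largest is 0.611, so pegmatite is most probable.

pegmatite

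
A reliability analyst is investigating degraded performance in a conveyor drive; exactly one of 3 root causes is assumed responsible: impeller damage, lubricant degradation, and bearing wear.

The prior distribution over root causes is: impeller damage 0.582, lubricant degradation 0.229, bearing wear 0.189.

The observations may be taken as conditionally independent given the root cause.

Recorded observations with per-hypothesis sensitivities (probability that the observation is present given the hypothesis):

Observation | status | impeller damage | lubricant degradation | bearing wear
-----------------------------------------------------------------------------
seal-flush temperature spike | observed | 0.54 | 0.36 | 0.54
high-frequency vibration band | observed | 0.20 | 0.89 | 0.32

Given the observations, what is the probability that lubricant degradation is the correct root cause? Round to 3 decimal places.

Multiply each prior by the joint likelihood of the evidence pattern:
  impeller damage: 0.582 × 0.54 × 0.20 = 0.062856
  lubricant degradation: 0.229 × 0.36 × 0.89 = 0.073372
  bearing wear: 0.189 × 0.54 × 0.32 = 0.032659
Marginal likelihood of the evidence = 0.16889.
P(lubricant degradation | evidence) = 0.073372 / 0.16889 ≈ 0.434.

0.434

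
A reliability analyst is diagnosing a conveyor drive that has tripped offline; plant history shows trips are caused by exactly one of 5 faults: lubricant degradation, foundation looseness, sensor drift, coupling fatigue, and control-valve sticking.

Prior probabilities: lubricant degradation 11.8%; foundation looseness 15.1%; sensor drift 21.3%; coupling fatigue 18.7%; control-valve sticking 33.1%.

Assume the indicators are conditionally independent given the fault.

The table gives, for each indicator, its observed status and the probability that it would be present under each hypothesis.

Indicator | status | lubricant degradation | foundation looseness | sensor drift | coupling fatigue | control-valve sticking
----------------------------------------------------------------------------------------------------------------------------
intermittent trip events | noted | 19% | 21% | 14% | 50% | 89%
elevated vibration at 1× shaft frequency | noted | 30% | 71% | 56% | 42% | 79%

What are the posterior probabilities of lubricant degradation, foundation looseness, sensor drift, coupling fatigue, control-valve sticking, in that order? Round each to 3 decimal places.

For each hypothesis, the unnormalized posterior weight is prior × product of the indicator likelihoods:
  lubricant degradation: 0.118 × 0.19 × 0.30 = 0.006726
  foundation looseness: 0.151 × 0.21 × 0.71 = 0.022514
  sensor drift: 0.213 × 0.14 × 0.56 = 0.016699
  coupling fatigue: 0.187 × 0.50 × 0.42 = 0.03927
  control-valve sticking: 0.331 × 0.89 × 0.79 = 0.23273
The unnormalized weights sum to 0.31794.
P(lubricant degradation | evidence) = 0.006726 / 0.31794 ≈ 0.021
P(foundation looseness | evidence) = 0.022514 / 0.31794 ≈ 0.071
P(sensor drift | evidence) = 0.016699 / 0.31794 ≈ 0.053
P(coupling fatigue | evidence) = 0.03927 / 0.31794 ≈ 0.124
P(control-valve sticking | evidence) = 0.23273 / 0.31794 ≈ 0.732

0.021, 0.071, 0.053, 0.124, 0.732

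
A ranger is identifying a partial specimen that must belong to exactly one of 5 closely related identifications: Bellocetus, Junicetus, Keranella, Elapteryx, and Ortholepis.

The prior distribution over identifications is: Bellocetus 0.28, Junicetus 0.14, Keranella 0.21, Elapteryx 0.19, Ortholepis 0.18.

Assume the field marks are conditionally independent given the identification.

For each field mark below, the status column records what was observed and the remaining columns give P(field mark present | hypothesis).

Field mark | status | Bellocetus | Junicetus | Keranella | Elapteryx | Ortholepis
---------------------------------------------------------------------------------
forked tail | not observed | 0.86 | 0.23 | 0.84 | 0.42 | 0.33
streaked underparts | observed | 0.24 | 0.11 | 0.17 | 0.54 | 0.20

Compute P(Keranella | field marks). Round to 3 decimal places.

0.052

By Bayes' rule with conditional independence, the unnormalized weight for each hypothesis is prior × ∏ likelihoods (using 1 − P(present | H) for each absent field mark):
  Bellocetus: 0.28 × (1 − 0.86) × 0.24 = 0.009408
  Junicetus: 0.14 × (1 − 0.23) × 0.11 = 0.011858
  Keranella: 0.21 × (1 − 0.84) × 0.17 = 0.005712
  Elapteryx: 0.19 × (1 − 0.42) × 0.54 = 0.059508
  Ortholepis: 0.18 × (1 − 0.33) × 0.20 = 0.02412
Normalizing constant Z = 0.009408 + 0.011858 + 0.005712 + 0.059508 + 0.02412 = 0.11061.
P(Keranella | evidence) = 0.005712 / 0.11061 ≈ 0.052.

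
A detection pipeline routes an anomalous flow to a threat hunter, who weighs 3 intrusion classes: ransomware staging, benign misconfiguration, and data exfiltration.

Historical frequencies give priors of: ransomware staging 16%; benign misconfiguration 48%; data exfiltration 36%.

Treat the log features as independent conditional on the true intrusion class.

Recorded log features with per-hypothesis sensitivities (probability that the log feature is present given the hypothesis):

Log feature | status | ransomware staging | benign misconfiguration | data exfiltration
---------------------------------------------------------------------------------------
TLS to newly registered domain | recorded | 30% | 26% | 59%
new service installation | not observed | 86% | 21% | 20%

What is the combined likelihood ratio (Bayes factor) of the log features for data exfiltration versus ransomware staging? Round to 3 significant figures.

11.2

The Bayes factor is the ratio of the joint likelihoods of the log feature pattern under the two hypotheses (using 1 − P(present | H) for each absent log feature).
  data exfiltration: 0.59 × (1 − 0.20) = 0.472
  ransomware staging: 0.30 × (1 − 0.86) = 0.042
Bayes factor = 0.472 / 0.042 ≈ 11.2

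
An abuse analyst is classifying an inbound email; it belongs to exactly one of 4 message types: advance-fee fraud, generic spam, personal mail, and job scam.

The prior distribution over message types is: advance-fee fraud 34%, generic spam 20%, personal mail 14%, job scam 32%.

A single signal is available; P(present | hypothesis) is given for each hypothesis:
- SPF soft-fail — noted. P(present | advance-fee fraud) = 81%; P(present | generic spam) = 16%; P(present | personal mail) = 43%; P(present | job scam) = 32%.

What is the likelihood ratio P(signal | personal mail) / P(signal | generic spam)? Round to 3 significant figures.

Likelihood of this signal under each hypothesis:
  personal mail: 0.43
  generic spam: 0.16
Bayes factor = 0.43 / 0.16 ≈ 2.69

2.69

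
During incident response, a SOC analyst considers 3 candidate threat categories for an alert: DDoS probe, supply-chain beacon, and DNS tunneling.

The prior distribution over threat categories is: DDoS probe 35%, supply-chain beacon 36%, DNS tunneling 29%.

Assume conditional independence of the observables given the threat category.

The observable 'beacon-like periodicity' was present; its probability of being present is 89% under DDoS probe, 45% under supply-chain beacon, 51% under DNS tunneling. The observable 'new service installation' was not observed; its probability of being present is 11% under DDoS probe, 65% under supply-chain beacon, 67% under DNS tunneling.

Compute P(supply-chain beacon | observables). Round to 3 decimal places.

By Bayes' rule with conditional independence, the unnormalized weight for each hypothesis is prior × ∏ likelihoods (using 1 − P(present | H) for each absent observable):
  DDoS probe: 0.35 × 0.89 × (1 − 0.11) = 0.27724
  supply-chain beacon: 0.36 × 0.45 × (1 − 0.65) = 0.0567
  DNS tunneling: 0.29 × 0.51 × (1 − 0.67) = 0.048807
The unnormalized weights sum to 0.38274.
P(supply-chain beacon | evidence) = 0.0567 / 0.38274 ≈ 0.148.

0.148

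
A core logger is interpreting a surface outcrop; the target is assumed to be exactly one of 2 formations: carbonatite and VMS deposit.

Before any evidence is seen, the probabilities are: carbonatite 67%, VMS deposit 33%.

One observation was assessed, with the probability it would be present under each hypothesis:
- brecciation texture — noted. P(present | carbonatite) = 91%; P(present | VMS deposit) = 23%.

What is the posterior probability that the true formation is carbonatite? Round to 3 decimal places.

0.889

For each hypothesis, the unnormalized posterior weight is prior × likelihood:
  carbonatite: 0.67 × 0.91 = 0.6097
  VMS deposit: 0.33 × 0.23 = 0.0759
The unnormalized weights sum to 0.6856.
P(carbonatite | evidence) = 0.6097 / 0.6856 ≈ 0.889.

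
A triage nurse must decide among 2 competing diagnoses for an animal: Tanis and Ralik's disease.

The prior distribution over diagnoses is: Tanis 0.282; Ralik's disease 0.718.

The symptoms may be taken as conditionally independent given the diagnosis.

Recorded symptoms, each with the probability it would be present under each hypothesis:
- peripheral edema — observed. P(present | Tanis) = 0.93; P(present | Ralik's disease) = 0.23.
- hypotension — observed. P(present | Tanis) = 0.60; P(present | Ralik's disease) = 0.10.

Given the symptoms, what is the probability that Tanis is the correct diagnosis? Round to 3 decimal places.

Multiply each prior by the joint likelihood of the symptom pattern:
  Tanis: 0.282 × 0.93 × 0.60 = 0.15736
  Ralik's disease: 0.718 × 0.23 × 0.10 = 0.016514
Marginal likelihood of the evidence = 0.17387.
P(Tanis | evidence) = 0.15736 / 0.17387 ≈ 0.905.

0.905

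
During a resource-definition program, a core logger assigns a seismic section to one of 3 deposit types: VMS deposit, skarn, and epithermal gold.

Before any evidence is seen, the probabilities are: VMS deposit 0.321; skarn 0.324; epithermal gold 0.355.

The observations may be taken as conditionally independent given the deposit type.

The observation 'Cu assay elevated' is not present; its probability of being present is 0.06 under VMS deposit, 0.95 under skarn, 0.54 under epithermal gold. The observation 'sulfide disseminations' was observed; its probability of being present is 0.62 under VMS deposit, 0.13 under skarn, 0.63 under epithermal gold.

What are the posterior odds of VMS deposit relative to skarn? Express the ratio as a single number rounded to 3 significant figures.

Unnormalized posterior weight (prior times the observation likelihoods) for each of the two hypotheses (using 1 − P(present | H) for each absent observation):
  VMS deposit: 0.321 × (1 − 0.06) × 0.62 = 0.18708
  skarn: 0.324 × (1 − 0.95) × 0.13 = 0.002106
Posterior odds = 0.18708 / 0.002106 ≈ 88.8.

88.8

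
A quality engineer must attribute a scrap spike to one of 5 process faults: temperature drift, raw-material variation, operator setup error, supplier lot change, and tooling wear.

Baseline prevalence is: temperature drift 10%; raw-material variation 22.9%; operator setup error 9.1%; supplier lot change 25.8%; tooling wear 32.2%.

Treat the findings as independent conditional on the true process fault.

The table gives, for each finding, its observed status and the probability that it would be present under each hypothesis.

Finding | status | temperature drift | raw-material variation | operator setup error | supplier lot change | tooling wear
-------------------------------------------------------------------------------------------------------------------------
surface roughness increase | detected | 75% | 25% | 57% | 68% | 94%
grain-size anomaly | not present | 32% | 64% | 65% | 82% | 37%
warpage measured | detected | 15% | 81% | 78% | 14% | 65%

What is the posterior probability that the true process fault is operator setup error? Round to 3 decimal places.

For each hypothesis, the unnormalized posterior weight is prior × product of the finding likelihoods (using 1 − P(present | H) for each absent finding):
  temperature drift: 0.100 × 0.75 × (1 − 0.32) × 0.15 = 0.00765
  raw-material variation: 0.229 × 0.25 × (1 − 0.64) × 0.81 = 0.016694
  operator setup error: 0.091 × 0.57 × (1 − 0.65) × 0.78 = 0.014161
  supplier lot change: 0.258 × 0.68 × (1 − 0.82) × 0.14 = 0.0044211
  tooling wear: 0.322 × 0.94 × (1 − 0.37) × 0.65 = 0.12395
Normalizing constant Z = 0.00765 + 0.016694 + 0.014161 + 0.0044211 + 0.12395 = 0.16687.
P(operator setup error | evidence) = 0.014161 / 0.16687 ≈ 0.085.

0.085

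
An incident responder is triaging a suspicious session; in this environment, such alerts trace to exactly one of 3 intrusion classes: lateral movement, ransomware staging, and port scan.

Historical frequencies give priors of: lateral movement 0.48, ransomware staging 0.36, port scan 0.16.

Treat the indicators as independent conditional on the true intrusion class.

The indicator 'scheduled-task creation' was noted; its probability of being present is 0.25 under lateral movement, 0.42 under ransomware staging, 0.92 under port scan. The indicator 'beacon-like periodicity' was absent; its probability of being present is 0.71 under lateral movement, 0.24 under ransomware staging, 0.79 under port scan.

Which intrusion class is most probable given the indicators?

By Bayes' rule with conditional independence, the unnormalized weight for each hypothesis is prior × ∏ likelihoods (using 1 − P(present | H) for each absent indicator):
  lateral movement: 0.48 × 0.25 × (1 − 0.71) = 0.0348
  ransomware staging: 0.36 × 0.42 × (1 − 0.24) = 0.11491
  port scan: 0.16 × 0.92 × (1 − 0.79) = 0.030912
Normalizing constant Z = 0.0348 + 0.11491 + 0.030912 = 0.18062.
P(lateral movement | evidence) ≈ 0.0348 / 0.18062 ≈ 0.193
P(ransomware staging | evidence) ≈ 0.11491 / 0.18062 ≈ 0.636
P(port scan | evidence) ≈ 0.030912 / 0.18062 ≈ 0.171
The largest is 0.636, so ransomware staging is most probable.

ransomware staging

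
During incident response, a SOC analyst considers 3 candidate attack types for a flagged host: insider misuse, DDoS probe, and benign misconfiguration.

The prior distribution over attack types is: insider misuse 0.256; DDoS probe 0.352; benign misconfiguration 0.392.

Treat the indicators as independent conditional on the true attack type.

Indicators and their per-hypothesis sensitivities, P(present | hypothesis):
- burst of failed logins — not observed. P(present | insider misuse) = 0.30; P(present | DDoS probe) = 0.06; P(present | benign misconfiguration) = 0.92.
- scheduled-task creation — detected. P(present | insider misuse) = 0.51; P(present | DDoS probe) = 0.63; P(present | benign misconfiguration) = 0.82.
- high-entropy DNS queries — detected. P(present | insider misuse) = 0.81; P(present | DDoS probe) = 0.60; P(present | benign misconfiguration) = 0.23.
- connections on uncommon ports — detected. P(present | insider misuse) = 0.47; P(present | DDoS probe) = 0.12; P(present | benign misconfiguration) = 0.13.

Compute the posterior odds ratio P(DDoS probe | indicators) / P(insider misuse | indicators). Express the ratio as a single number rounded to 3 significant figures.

0.431

Unnormalized posterior weight (prior times the indicator likelihoods) for each of the two hypotheses (using 1 − P(present | H) for each absent indicator):
  DDoS probe: 0.352 × (1 − 0.06) × 0.63 × 0.60 × 0.12 = 0.015009
  insider misuse: 0.256 × (1 − 0.30) × 0.51 × 0.81 × 0.47 = 0.034793
Posterior odds = 0.015009 / 0.034793 ≈ 0.431.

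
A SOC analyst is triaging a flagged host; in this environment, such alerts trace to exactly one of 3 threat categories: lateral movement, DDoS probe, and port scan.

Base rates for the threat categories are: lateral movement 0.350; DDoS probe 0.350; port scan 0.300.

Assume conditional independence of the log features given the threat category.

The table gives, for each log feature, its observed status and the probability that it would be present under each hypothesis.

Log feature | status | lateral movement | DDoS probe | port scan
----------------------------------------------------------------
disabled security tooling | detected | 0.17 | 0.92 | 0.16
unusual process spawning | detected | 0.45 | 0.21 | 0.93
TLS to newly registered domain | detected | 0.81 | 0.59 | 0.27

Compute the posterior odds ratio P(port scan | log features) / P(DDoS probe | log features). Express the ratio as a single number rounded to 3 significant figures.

Posterior odds equal prior odds times the likelihood ratio; only the two competing hypotheses matter.
  port scan: 0.300 × 0.16 × 0.93 × 0.27 = 0.012053
  DDoS probe: 0.350 × 0.92 × 0.21 × 0.59 = 0.039896
Posterior odds = 0.012053 / 0.039896 ≈ 0.302.

0.302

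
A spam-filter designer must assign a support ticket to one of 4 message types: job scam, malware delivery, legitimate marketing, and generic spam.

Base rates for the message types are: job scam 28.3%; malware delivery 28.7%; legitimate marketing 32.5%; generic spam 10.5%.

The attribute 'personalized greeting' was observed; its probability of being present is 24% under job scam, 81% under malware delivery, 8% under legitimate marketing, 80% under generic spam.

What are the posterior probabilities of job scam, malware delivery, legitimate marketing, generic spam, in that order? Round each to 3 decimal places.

0.166, 0.566, 0.063, 0.205

By Bayes' rule, the unnormalized weight for each hypothesis is prior × likelihood:
  job scam: 0.283 × 0.24 = 0.06792
  malware delivery: 0.287 × 0.81 = 0.23247
  legitimate marketing: 0.325 × 0.08 = 0.026
  generic spam: 0.105 × 0.80 = 0.084
The unnormalized weights sum to 0.41039.
P(job scam | evidence) = 0.06792 / 0.41039 ≈ 0.166
P(malware delivery | evidence) = 0.23247 / 0.41039 ≈ 0.566
P(legitimate marketing | evidence) = 0.026 / 0.41039 ≈ 0.063
P(generic spam | evidence) = 0.084 / 0.41039 ≈ 0.205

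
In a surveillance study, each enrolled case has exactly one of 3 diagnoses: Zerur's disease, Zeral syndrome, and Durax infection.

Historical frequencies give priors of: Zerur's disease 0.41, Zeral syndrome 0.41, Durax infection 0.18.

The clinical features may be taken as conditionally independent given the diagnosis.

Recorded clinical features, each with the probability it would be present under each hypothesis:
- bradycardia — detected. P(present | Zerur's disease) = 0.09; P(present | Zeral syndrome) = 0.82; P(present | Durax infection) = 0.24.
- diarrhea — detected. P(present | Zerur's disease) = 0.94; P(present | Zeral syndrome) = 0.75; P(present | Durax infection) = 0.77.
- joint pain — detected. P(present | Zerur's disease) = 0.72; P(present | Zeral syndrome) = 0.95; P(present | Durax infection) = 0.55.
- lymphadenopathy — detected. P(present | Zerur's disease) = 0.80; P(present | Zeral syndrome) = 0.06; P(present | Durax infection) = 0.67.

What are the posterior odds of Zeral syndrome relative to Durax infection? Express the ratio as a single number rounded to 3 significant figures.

The normalizing constant cancels in an odds ratio, so compute prior × likelihood for the two hypotheses only:
  Zeral syndrome: 0.41 × 0.82 × 0.75 × 0.95 × 0.06 = 0.014373
  Durax infection: 0.18 × 0.24 × 0.77 × 0.55 × 0.67 = 0.012258
Odds(Zeral syndrome : Durax infection) = 0.014373 / 0.012258 ≈ 1.17.

1.17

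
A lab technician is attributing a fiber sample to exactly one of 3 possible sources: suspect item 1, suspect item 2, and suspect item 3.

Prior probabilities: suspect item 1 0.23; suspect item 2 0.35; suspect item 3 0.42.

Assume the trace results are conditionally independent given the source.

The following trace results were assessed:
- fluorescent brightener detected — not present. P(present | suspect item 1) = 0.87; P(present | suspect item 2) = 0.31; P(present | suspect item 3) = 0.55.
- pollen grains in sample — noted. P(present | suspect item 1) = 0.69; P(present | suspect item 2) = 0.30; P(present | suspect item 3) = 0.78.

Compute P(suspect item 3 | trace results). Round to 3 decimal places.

For each hypothesis, the unnormalized posterior weight is prior × product of the trace result likelihoods (using 1 − P(present | H) for each absent trace result):
  suspect item 1: 0.23 × (1 − 0.87) × 0.69 = 0.020631
  suspect item 2: 0.35 × (1 − 0.31) × 0.30 = 0.07245
  suspect item 3: 0.42 × (1 − 0.55) × 0.78 = 0.14742
The unnormalized weights sum to 0.2405.
P(suspect item 3 | evidence) = 0.14742 / 0.2405 ≈ 0.613.

0.613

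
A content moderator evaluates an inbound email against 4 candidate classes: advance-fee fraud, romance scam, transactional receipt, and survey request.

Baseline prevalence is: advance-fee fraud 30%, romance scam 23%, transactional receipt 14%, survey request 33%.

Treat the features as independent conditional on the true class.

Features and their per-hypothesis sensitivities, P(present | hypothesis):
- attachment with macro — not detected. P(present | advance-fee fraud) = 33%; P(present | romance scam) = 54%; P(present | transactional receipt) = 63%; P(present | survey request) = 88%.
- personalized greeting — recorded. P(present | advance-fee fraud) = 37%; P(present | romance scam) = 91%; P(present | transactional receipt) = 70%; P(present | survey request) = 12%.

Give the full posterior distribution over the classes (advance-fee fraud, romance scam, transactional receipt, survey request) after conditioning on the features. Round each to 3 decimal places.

Multiply each prior by the joint likelihood of the feature pattern (using 1 − P(present | H) for each absent feature):
  advance-fee fraud: 0.30 × (1 − 0.33) × 0.37 = 0.07437
  romance scam: 0.23 × (1 − 0.54) × 0.91 = 0.096278
  transactional receipt: 0.14 × (1 − 0.63) × 0.70 = 0.03626
  survey request: 0.33 × (1 − 0.88) × 0.12 = 0.004752
The unnormalized weights sum to 0.21166.
P(advance-fee fraud | evidence) = 0.07437 / 0.21166 ≈ 0.351
P(romance scam | evidence) = 0.096278 / 0.21166 ≈ 0.455
P(transactional receipt | evidence) = 0.03626 / 0.21166 ≈ 0.171
P(survey request | evidence) = 0.004752 / 0.21166 ≈ 0.022

0.351, 0.455, 0.171, 0.022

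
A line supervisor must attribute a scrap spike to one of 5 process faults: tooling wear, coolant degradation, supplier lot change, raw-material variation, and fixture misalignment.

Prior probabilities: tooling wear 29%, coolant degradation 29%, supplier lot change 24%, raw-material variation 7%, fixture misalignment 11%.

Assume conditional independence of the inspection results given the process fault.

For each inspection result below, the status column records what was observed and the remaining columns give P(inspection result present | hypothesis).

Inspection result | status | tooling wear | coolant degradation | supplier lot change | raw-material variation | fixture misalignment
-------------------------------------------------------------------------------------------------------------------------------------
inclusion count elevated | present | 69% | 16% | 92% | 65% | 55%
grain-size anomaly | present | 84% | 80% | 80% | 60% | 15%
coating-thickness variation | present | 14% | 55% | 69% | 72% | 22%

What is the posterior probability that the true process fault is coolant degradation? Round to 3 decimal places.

Multiply each prior by the joint likelihood of the inspection result pattern:
  tooling wear: 0.29 × 0.69 × 0.84 × 0.14 = 0.023532
  coolant degradation: 0.29 × 0.16 × 0.80 × 0.55 = 0.020416
  supplier lot change: 0.24 × 0.92 × 0.80 × 0.69 = 0.12188
  raw-material variation: 0.07 × 0.65 × 0.60 × 0.72 = 0.019656
  fixture misalignment: 0.11 × 0.55 × 0.15 × 0.22 = 0.0019965
Normalizing constant Z = 0.023532 + 0.020416 + 0.12188 + 0.019656 + 0.0019965 = 0.18748.
P(coolant degradation | evidence) = 0.020416 / 0.18748 ≈ 0.109.

0.109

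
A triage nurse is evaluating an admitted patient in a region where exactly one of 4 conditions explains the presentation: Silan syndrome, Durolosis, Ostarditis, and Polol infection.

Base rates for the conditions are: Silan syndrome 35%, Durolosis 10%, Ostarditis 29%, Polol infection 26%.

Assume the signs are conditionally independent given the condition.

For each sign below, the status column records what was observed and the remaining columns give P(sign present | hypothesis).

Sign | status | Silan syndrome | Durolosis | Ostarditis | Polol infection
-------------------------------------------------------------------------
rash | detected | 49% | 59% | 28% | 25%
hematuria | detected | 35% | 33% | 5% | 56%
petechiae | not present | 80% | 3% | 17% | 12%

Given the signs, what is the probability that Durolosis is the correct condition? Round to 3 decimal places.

For each hypothesis, the unnormalized posterior weight is prior × product of the sign likelihoods (using 1 − P(present | H) for each absent sign):
  Silan syndrome: 0.35 × 0.49 × 0.35 × (1 − 0.80) = 0.012005
  Durolosis: 0.10 × 0.59 × 0.33 × (1 − 0.03) = 0.018886
  Ostarditis: 0.29 × 0.28 × 0.05 × (1 − 0.17) = 0.0033698
  Polol infection: 0.26 × 0.25 × 0.56 × (1 − 0.12) = 0.032032
Normalizing constant Z = 0.012005 + 0.018886 + 0.0033698 + 0.032032 = 0.066293.
P(Durolosis | evidence) = 0.018886 / 0.066293 ≈ 0.285.

0.285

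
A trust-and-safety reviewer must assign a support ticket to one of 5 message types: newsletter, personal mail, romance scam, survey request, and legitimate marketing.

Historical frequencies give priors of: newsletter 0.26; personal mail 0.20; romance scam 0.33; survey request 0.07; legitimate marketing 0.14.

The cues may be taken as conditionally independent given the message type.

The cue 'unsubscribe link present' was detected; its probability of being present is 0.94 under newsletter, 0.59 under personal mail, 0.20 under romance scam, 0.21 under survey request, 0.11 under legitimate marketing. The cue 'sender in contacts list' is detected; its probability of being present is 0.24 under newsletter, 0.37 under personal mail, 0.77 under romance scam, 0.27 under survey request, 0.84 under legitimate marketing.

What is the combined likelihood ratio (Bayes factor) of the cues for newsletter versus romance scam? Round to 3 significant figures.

Take the product of per-cue likelihoods under each hypothesis, then divide.
  newsletter: 0.94 × 0.24 = 0.2256
  romance scam: 0.20 × 0.77 = 0.154
Bayes factor = 0.2256 / 0.154 ≈ 1.46

1.46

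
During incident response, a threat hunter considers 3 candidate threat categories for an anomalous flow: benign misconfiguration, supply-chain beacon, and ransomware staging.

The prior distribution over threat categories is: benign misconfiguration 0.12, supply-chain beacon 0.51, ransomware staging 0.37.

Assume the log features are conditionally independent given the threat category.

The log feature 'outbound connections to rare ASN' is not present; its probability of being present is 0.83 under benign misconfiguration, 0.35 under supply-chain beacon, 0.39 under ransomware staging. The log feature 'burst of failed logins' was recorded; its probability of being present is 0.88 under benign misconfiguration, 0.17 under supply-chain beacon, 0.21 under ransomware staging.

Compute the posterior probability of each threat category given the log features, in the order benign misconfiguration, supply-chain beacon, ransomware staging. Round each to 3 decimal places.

For each hypothesis, the unnormalized posterior weight is prior × product of the log feature likelihoods (using 1 − P(present | H) for each absent log feature):
  benign misconfiguration: 0.12 × (1 − 0.83) × 0.88 = 0.017952
  supply-chain beacon: 0.51 × (1 − 0.35) × 0.17 = 0.056355
  ransomware staging: 0.37 × (1 − 0.39) × 0.21 = 0.047397
Normalizing constant Z = 0.017952 + 0.056355 + 0.047397 = 0.1217.
P(benign misconfiguration | evidence) = 0.017952 / 0.1217 ≈ 0.148
P(supply-chain beacon | evidence) = 0.056355 / 0.1217 ≈ 0.463
P(ransomware staging | evidence) = 0.047397 / 0.1217 ≈ 0.389

0.148, 0.463, 0.389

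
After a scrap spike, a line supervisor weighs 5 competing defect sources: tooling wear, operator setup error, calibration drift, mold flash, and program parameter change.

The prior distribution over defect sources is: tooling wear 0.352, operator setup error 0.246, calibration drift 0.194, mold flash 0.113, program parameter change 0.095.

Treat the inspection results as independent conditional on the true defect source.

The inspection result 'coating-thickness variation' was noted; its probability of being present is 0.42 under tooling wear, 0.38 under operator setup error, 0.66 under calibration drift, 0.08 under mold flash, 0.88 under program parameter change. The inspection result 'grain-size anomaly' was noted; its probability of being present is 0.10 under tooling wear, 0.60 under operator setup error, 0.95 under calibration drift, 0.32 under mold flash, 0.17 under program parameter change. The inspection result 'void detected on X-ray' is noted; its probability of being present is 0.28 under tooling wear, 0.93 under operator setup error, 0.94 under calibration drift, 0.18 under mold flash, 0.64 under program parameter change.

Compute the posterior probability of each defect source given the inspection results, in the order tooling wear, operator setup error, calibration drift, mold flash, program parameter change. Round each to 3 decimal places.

Multiply each prior by the joint likelihood of the inspection result pattern:
  tooling wear: 0.352 × 0.42 × 0.10 × 0.28 = 0.0041395
  operator setup error: 0.246 × 0.38 × 0.60 × 0.93 = 0.052162
  calibration drift: 0.194 × 0.66 × 0.95 × 0.94 = 0.11434
  mold flash: 0.113 × 0.08 × 0.32 × 0.18 = 0.0005207
  program parameter change: 0.095 × 0.88 × 0.17 × 0.64 = 0.0090957
The unnormalized weights sum to 0.18026.
P(tooling wear | evidence) = 0.0041395 / 0.18026 ≈ 0.023
P(operator setup error | evidence) = 0.052162 / 0.18026 ≈ 0.289
P(calibration drift | evidence) = 0.11434 / 0.18026 ≈ 0.634
P(mold flash | evidence) = 0.0005207 / 0.18026 ≈ 0.003
P(program parameter change | evidence) = 0.0090957 / 0.18026 ≈ 0.050

0.023, 0.289, 0.634, 0.003, 0.050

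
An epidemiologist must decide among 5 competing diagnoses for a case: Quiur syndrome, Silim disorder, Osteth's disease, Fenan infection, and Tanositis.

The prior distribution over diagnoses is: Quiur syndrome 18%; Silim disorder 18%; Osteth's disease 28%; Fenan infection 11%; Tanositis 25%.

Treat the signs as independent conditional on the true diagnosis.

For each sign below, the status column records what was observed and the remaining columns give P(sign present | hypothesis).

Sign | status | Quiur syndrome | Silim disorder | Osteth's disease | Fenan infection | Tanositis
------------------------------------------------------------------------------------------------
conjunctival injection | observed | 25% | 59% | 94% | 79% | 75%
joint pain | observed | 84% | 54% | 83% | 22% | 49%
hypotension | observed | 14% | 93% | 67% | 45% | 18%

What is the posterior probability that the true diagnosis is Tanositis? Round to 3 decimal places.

By Bayes' rule with conditional independence, the unnormalized weight for each hypothesis is prior × ∏ likelihoods:
  Quiur syndrome: 0.18 × 0.25 × 0.84 × 0.14 = 0.005292
  Silim disorder: 0.18 × 0.59 × 0.54 × 0.93 = 0.053334
  Osteth's disease: 0.28 × 0.94 × 0.83 × 0.67 = 0.14637
  Fenan infection: 0.11 × 0.79 × 0.22 × 0.45 = 0.0086031
  Tanositis: 0.25 × 0.75 × 0.49 × 0.18 = 0.016538
Normalizing constant Z = 0.005292 + 0.053334 + 0.14637 + 0.0086031 + 0.016538 = 0.23013.
P(Tanositis | evidence) = 0.016538 / 0.23013 ≈ 0.072.

0.072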